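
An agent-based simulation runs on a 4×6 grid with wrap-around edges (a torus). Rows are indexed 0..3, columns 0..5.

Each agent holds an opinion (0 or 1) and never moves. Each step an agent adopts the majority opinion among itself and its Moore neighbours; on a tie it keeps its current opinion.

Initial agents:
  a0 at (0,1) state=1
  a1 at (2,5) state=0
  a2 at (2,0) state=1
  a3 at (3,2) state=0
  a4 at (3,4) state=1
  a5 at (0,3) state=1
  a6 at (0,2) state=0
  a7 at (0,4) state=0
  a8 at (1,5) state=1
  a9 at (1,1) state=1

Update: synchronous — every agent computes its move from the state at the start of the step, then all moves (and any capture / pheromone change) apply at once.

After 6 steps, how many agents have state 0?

0

t=1: a0@(0,1):1 a1@(2,5):1 a2@(2,0):1 a3@(3,2):0 a4@(3,4):1 a5@(0,3):0 a6@(0,2):1 a7@(0,4):1 a8@(1,5):1 a9@(1,1):1
t=2: a0@(0,1):1 a1@(2,5):1 a2@(2,0):1 a3@(3,2):0 a4@(3,4):1 a5@(0,3):1 a6@(0,2):1 a7@(0,4):1 a8@(1,5):1 a9@(1,1):1
t=3: a0@(0,1):1 a1@(2,5):1 a2@(2,0):1 a3@(3,2):1 a4@(3,4):1 a5@(0,3):1 a6@(0,2):1 a7@(0,4):1 a8@(1,5):1 a9@(1,1):1
t=4: (unchanged — steady state)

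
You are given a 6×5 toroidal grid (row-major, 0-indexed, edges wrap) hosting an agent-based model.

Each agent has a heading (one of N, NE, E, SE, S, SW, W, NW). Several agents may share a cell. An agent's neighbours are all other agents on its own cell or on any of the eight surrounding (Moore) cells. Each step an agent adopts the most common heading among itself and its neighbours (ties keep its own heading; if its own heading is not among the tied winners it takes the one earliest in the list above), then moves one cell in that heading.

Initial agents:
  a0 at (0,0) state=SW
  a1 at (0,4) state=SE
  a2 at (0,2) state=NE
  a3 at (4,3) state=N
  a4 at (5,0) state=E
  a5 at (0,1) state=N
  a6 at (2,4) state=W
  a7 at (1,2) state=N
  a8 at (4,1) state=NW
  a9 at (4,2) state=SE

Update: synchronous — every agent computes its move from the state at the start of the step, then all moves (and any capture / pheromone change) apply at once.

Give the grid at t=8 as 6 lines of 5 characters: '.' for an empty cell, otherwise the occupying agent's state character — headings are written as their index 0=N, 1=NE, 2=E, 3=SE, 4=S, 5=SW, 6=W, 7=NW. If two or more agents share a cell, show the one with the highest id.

t=1: a0@(1,4):SW a1@(1,0):SE a2@(5,2):N a3@(3,3):N a4@(5,1):E a5@(5,1):N a6@(2,3):W a7@(0,2):N a8@(3,0):NW a9@(5,3):SE
t=2: a0@(2,3):SW a1@(2,1):SE a2@(4,2):N a3@(2,3):N a4@(4,1):N a5@(4,1):N a6@(2,2):W a7@(5,2):N a8@(2,4):NW a9@(4,3):N
t=3: a0@(3,2):SW a1@(3,2):SE a2@(3,2):N a3@(1,3):N a4@(3,1):N a5@(3,1):N a6@(2,1):W a7@(4,2):N a8@(1,3):NW a9@(3,3):N
t=4: a0@(2,2):N a1@(2,2):N a2@(2,2):N a3@(0,3):N a4@(2,1):N a5@(2,1):N a6@(1,1):N a7@(3,2):N a8@(0,2):NW a9@(2,3):N
t=5: a0@(1,2):N a1@(1,2):N a2@(1,2):N a3@(5,3):N a4@(1,1):N a5@(1,1):N a6@(0,1):N a7@(2,2):N a8@(5,2):N a9@(1,3):N
t=6: a0@(0,2):N a1@(0,2):N a2@(0,2):N a3@(4,3):N a4@(0,1):N a5@(0,1):N a6@(5,1):N a7@(1,2):N a8@(4,2):N a9@(0,3):N
t=7: a0@(5,2):N a1@(5,2):N a2@(5,2):N a3@(3,3):N a4@(5,1):N a5@(5,1):N a6@(4,1):N a7@(0,2):N a8@(3,2):N a9@(5,3):N
t=8: a0@(4,2):N a1@(4,2):N a2@(4,2):N a3@(2,3):N a4@(4,1):N a5@(4,1):N a6@(3,1):N a7@(5,2):N a8@(2,2):N a9@(4,3):N

.....
.....
..00.
.0...
.000.
..0..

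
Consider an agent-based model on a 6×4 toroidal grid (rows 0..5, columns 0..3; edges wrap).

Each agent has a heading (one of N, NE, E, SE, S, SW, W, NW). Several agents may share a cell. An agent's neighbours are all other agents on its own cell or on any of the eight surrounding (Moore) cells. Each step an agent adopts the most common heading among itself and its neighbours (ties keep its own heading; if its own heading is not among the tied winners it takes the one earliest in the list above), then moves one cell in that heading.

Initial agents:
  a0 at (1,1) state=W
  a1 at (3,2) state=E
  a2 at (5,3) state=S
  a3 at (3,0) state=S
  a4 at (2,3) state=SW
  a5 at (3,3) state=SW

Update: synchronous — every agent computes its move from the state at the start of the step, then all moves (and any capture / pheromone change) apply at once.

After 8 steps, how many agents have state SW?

t=1: a0@(1,0):W a1@(4,1):SW a2@(0,3):S a3@(4,3):SW a4@(3,2):SW a5@(4,2):SW
t=2: a0@(1,3):W a1@(5,0):SW a2@(1,3):S a3@(5,2):SW a4@(4,1):SW a5@(5,1):SW
t=3: a0@(1,2):W a1@(0,3):SW a2@(2,3):S a3@(0,1):SW a4@(5,0):SW a5@(0,0):SW
t=4: a0@(2,1):SW a1@(1,2):SW a2@(3,3):S a3@(1,0):SW a4@(0,3):SW a5@(1,3):SW
t=5: a0@(3,0):SW a1@(2,1):SW a2@(4,3):S a3@(2,3):SW a4@(1,2):SW a5@(2,2):SW
t=6: a0@(4,3):SW a1@(3,0):SW a2@(5,3):S a3@(3,2):SW a4@(2,1):SW a5@(3,1):SW
t=7: a0@(5,2):SW a1@(4,3):SW a2@(0,3):S a3@(4,1):SW a4@(3,0):SW a5@(4,0):SW
t=8: a0@(0,1):SW a1@(5,2):SW a2@(1,3):S a3@(5,0):SW a4@(4,3):SW a5@(5,3):SW

5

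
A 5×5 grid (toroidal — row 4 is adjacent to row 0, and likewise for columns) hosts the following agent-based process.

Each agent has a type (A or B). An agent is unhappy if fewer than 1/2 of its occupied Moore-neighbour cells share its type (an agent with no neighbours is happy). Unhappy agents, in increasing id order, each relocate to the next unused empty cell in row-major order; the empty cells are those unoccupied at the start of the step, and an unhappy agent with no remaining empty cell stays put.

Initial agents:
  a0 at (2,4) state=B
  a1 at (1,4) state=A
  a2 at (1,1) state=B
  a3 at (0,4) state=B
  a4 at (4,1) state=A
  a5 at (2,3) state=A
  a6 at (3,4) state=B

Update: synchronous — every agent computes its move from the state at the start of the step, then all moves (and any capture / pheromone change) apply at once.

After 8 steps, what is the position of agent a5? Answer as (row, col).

t=1: a0@(0,0):B a1@(0,1):A a2@(1,1):B a3@(0,2):B a4@(4,1):A a5@(0,3):A a6@(3,4):B
t=2: a0@(0,4):B a1@(1,0):A a2@(1,1):B a3@(1,2):B a4@(1,3):A a5@(1,4):A a6@(3,4):B
t=3: a0@(0,0):B a1@(0,1):A a2@(1,1):B a3@(1,2):B a4@(0,2):A a5@(1,4):A a6@(3,4):B
t=4: a0@(0,3):B a1@(0,4):A a2@(1,1):B a3@(1,0):B a4@(1,3):A a5@(2,0):A a6@(3,4):B
t=5: a0@(0,0):B a1@(0,1):A a2@(1,1):B a3@(0,2):B a4@(1,3):A a5@(1,2):A a6@(1,4):B
t=6: a0@(0,0):B a1@(0,3):A a2@(1,1):B a3@(0,4):B a4@(1,0):A a5@(1,2):A a6@(1,4):B
t=7: a0@(0,0):B a1@(0,1):A a2@(0,2):B a3@(0,4):B a4@(1,3):A a5@(1,2):A a6@(1,4):B
t=8: a0@(0,0):B a1@(0,3):A a2@(1,0):B a3@(0,4):B a4@(1,1):A a5@(1,2):A a6@(1,4):B

(1, 2)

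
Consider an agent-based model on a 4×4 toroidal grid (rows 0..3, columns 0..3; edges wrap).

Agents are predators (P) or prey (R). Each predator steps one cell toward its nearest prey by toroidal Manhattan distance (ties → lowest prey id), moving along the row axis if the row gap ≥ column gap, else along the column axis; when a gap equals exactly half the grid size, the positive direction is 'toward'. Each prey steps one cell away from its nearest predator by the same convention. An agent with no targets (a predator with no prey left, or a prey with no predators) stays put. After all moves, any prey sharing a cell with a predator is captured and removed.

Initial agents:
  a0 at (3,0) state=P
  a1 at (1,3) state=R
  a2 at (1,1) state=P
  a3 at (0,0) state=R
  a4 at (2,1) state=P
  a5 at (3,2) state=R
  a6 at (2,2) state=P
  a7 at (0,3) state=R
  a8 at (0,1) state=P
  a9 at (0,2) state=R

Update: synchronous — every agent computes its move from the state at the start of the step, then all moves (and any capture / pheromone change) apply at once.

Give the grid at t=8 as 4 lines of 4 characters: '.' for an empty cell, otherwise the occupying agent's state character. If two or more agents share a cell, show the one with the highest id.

t=1: a0@(0,0):P a2@(1,2):P a3@(1,0):R a4@(3,1):P a5@(0,2):R a6@(3,2):P a7@(1,3):R a8@(0,0):P a9@(0,3):R
t=2: a0@(1,0):P a2@(0,2):P a3@(2,0):R a4@(0,1):P a5@(3,2):R a6@(0,2):P a8@(1,0):P
t=3: a0@(2,0):P a2@(3,2):P a3@(3,0):R a4@(3,1):P a5@(2,2):R a6@(3,2):P a8@(2,0):P
t=4: a0@(3,0):P a2@(2,2):P a3@(0,0):R a4@(3,0):P a5@(1,2):R a6@(2,2):P a8@(3,0):P
t=5: a0@(0,0):P a2@(1,2):P a3@(1,0):R a4@(0,0):P a5@(0,2):R a6@(1,2):P a8@(0,0):P
t=6: a0@(1,0):P a2@(0,2):P a3@(2,0):R a4@(1,0):P a5@(3,2):R a6@(0,2):P a8@(1,0):P
t=7: a0@(2,0):P a2@(3,2):P a3@(3,0):R a4@(2,0):P a5@(2,2):R a6@(3,2):P a8@(2,0):P
t=8: a0@(3,0):P a2@(2,2):P a3@(0,0):R a4@(3,0):P a5@(1,2):R a6@(2,2):P a8@(3,0):P

R...
..R.
..P.
P...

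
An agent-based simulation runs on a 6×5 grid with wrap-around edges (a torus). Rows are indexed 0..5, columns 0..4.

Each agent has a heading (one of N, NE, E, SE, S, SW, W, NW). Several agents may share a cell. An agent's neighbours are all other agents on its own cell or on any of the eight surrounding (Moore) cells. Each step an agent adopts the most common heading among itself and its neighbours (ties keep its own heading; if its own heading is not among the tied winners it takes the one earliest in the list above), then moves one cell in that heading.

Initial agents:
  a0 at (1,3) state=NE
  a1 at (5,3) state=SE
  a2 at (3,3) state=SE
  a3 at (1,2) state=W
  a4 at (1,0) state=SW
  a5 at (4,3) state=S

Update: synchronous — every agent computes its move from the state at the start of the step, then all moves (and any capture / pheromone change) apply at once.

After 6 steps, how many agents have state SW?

t=1: a0@(0,4):NE a1@(0,4):SE a2@(4,4):SE a3@(1,1):W a4@(2,4):SW a5@(5,4):SE
t=2: a0@(1,0):SE a1@(1,0):SE a2@(5,0):SE a3@(1,0):W a4@(3,3):SW a5@(0,0):SE
t=3: a0@(2,1):SE a1@(2,1):SE a2@(0,1):SE a3@(2,1):SE a4@(4,2):SW a5@(1,1):SE
t=4: a0@(3,2):SE a1@(3,2):SE a2@(1,2):SE a3@(3,2):SE a4@(5,1):SW a5@(2,2):SE
t=5: a0@(4,3):SE a1@(4,3):SE a2@(2,3):SE a3@(4,3):SE a4@(0,0):SW a5@(3,3):SE
t=6: a0@(5,4):SE a1@(5,4):SE a2@(3,4):SE a3@(5,4):SE a4@(1,4):SW a5@(4,4):SE

1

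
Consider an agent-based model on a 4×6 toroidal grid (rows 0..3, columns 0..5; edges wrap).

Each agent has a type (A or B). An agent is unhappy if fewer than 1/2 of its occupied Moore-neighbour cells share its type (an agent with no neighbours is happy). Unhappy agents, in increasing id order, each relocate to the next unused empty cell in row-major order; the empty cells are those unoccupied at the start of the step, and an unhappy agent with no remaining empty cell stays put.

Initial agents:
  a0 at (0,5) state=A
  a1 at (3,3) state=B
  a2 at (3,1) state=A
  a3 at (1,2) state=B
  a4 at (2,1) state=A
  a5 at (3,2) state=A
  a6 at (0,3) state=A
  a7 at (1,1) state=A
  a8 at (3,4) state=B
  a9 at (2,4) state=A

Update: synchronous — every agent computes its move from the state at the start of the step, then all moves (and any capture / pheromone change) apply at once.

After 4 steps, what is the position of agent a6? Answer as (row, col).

t=1: a0@(0,0):A a1@(0,1):B a2@(3,1):A a3@(0,2):B a4@(2,1):A a5@(3,2):A a6@(0,4):A a7@(1,1):A a8@(1,0):B a9@(1,3):A
t=2: a0@(0,0):A a1@(0,3):B a2@(3,1):A a3@(0,5):B a4@(2,1):A a5@(3,2):A a6@(0,4):A a7@(1,2):A a8@(1,4):B a9@(1,3):A
t=3: a0@(0,0):A a1@(0,1):B a2@(3,1):A a3@(0,2):B a4@(2,1):A a5@(3,2):A a6@(1,0):A a7@(1,2):A a8@(1,4):B a9@(1,3):A
t=4: a0@(0,0):A a1@(0,3):B a2@(3,1):A a3@(0,4):B a4@(2,1):A a5@(3,2):A a6@(1,0):A a7@(1,2):A a8@(0,5):B a9@(1,1):A

(1, 0)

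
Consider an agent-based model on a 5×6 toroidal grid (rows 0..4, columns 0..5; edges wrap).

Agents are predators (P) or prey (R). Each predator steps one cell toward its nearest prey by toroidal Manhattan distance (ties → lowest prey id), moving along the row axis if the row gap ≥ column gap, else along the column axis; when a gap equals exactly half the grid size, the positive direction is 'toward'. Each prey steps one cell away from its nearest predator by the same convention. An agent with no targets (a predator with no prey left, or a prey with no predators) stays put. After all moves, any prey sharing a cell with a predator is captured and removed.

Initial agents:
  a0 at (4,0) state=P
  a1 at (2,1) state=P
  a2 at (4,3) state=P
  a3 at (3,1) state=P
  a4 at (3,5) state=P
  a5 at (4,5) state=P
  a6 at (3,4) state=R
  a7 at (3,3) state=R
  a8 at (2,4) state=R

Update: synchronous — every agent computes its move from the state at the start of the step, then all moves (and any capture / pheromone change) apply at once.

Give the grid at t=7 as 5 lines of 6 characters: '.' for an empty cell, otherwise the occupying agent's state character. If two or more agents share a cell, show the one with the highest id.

t=1: a0@(4,5):P a1@(2,2):P a2@(3,3):P a3@(3,2):P a4@(3,4):P a5@(3,5):P a7@(2,3):R a8@(1,4):R
t=2: a0@(0,5):P a1@(2,3):P a2@(2,3):P a3@(2,2):P a4@(2,4):P a5@(3,4):P a8@(0,4):R
t=3: a0@(0,4):P a1@(1,3):P a2@(1,3):P a3@(1,2):P a4@(1,4):P a5@(4,4):P a8@(0,3):R
t=4: a0@(0,3):P a1@(0,3):P a2@(0,3):P a3@(0,2):P a4@(0,4):P a5@(0,4):P
t=5: (unchanged — steady state)

..PPP.
......
......
......
......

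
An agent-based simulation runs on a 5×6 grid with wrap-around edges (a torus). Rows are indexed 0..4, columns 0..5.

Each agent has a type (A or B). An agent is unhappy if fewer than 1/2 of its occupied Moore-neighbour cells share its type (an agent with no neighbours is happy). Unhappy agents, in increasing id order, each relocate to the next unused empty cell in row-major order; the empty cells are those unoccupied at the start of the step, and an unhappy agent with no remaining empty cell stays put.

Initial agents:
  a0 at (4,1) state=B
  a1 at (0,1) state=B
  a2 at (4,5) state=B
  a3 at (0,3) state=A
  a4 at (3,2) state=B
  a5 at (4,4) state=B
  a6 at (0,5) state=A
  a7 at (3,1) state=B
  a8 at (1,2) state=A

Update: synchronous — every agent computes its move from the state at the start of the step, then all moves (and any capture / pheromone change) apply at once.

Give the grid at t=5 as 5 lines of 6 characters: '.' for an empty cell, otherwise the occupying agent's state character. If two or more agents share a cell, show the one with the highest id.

BBAA..
..A...
......
.BB...
.B...B

t=1: a0@(4,1):B a1@(0,1):B a2@(4,5):B a3@(0,3):A a4@(3,2):B a5@(0,0):B a6@(0,2):A a7@(3,1):B a8@(1,2):A
t=2: (unchanged — steady state)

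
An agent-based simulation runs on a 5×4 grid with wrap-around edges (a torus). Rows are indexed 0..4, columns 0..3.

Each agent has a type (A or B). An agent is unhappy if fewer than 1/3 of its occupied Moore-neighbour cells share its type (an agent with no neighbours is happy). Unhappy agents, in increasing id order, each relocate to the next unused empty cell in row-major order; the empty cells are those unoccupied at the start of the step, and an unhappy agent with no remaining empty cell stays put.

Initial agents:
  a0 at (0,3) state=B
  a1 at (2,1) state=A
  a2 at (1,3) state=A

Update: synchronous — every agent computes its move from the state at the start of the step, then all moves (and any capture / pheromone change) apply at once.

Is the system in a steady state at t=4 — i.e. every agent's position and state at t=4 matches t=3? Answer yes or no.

no

t=1: a0@(0,0):B a1@(2,1):A a2@(0,1):A
t=2: a0@(0,2):B a1@(2,1):A a2@(0,3):A
t=3: a0@(0,0):B a1@(2,1):A a2@(0,1):A
t=4: a0@(0,2):B a1@(2,1):A a2@(0,3):A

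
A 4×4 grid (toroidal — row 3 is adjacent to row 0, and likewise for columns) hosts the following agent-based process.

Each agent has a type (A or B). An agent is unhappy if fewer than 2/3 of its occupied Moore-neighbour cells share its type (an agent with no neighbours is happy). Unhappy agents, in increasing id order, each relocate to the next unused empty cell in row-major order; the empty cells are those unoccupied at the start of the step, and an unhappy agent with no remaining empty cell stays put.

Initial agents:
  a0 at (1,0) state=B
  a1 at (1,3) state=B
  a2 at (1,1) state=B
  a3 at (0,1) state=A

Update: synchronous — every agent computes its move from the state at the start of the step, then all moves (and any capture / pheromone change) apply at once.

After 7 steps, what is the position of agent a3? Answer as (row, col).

(0, 2)

t=1: a0@(1,0):B a1@(1,3):B a2@(0,0):B a3@(0,2):A
t=2: a0@(1,0):B a1@(1,3):B a2@(0,0):B a3@(0,1):A
t=3: a0@(1,0):B a1@(1,3):B a2@(0,0):B a3@(0,2):A
t=4: a0@(1,0):B a1@(1,3):B a2@(0,0):B a3@(0,1):A
t=5: a0@(1,0):B a1@(1,3):B a2@(0,0):B a3@(0,2):A
t=6: a0@(1,0):B a1@(1,3):B a2@(0,0):B a3@(0,1):A
t=7: a0@(1,0):B a1@(1,3):B a2@(0,0):B a3@(0,2):A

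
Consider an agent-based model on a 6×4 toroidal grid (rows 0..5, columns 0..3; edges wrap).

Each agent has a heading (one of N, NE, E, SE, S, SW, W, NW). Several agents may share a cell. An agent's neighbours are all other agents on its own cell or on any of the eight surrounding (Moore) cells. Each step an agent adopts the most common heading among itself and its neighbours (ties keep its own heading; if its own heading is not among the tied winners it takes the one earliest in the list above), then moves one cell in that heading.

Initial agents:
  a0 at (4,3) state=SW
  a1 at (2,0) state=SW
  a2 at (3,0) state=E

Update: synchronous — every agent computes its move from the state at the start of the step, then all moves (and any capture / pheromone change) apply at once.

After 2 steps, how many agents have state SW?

3

t=1: a0@(5,2):SW a1@(3,3):SW a2@(4,3):SW
t=2: a0@(0,1):SW a1@(4,2):SW a2@(5,2):SW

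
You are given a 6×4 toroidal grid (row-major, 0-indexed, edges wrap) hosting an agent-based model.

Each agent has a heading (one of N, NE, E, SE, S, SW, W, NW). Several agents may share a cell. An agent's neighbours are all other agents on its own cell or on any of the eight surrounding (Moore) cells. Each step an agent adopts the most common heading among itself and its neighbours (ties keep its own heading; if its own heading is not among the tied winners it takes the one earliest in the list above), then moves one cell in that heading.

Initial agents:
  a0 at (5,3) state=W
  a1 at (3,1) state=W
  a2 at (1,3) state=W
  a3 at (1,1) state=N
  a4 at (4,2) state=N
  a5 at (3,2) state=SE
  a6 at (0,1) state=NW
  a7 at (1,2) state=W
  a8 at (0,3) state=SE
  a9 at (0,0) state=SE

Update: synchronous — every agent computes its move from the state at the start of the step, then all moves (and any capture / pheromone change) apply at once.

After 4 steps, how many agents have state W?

10

t=1: a0@(0,0):SE a1@(3,0):W a2@(1,2):W a3@(0,1):N a4@(4,1):W a5@(4,3):SE a6@(5,0):NW a7@(1,1):W a8@(0,2):W a9@(1,1):SE
t=2: a0@(1,1):SE a1@(3,3):W a2@(1,1):W a3@(0,0):W a4@(4,0):W a5@(5,0):SE a6@(0,1):SE a7@(1,0):W a8@(0,1):W a9@(1,0):W
t=3: a0@(1,0):W a1@(3,2):W a2@(1,0):W a3@(0,3):W a4@(4,3):W a5@(5,3):W a6@(0,0):W a7@(1,3):W a8@(0,0):W a9@(1,3):W
t=4: a0@(1,3):W a1@(3,1):W a2@(1,3):W a3@(0,2):W a4@(4,2):W a5@(5,2):W a6@(0,3):W a7@(1,2):W a8@(0,3):W a9@(1,2):W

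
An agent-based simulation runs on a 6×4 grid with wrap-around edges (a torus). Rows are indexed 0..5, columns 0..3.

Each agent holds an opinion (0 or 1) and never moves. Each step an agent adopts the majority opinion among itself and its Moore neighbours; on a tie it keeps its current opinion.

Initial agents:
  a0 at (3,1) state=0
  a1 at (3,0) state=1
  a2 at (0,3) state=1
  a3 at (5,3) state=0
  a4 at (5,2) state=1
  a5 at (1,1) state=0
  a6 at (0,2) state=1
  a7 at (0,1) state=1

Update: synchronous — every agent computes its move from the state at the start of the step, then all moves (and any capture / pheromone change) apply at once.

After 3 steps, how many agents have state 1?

7

t=1: a0@(3,1):0 a1@(3,0):1 a2@(0,3):1 a3@(5,3):1 a4@(5,2):1 a5@(1,1):1 a6@(0,2):1 a7@(0,1):1
t=2: (unchanged — steady state)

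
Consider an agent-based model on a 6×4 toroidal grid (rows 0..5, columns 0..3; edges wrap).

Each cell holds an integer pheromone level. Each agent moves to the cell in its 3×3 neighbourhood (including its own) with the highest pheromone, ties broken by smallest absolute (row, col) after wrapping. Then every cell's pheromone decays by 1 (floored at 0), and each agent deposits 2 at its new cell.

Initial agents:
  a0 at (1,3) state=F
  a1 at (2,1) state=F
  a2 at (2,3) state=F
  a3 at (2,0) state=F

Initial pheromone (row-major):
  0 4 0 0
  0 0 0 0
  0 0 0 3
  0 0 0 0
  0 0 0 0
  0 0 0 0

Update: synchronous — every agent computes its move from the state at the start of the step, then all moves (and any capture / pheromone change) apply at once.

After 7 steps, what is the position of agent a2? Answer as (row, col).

t=1: a0@(2,3) a1@(1,0) a2@(2,3) a3@(2,3) | pheromone: 0 3 0 0 / 2 0 0 0 / 0 0 0 8 / 0 0 0 0 / 0 0 0 0 / 0 0 0 0
t=2: a0@(2,3) a1@(2,3) a2@(2,3) a3@(2,3) | pheromone: 0 2 0 0 / 1 0 0 0 / 0 0 0 15 / 0 0 0 0 / 0 0 0 0 / 0 0 0 0
t=3: a0@(2,3) a1@(2,3) a2@(2,3) a3@(2,3) | pheromone: 0 1 0 0 / 0 0 0 0 / 0 0 0 22 / 0 0 0 0 / 0 0 0 0 / 0 0 0 0
t=4: a0@(2,3) a1@(2,3) a2@(2,3) a3@(2,3) | pheromone: 0 0 0 0 / 0 0 0 0 / 0 0 0 29 / 0 0 0 0 / 0 0 0 0 / 0 0 0 0
t=5: a0@(2,3) a1@(2,3) a2@(2,3) a3@(2,3) | pheromone: 0 0 0 0 / 0 0 0 0 / 0 0 0 36 / 0 0 0 0 / 0 0 0 0 / 0 0 0 0
t=6: a0@(2,3) a1@(2,3) a2@(2,3) a3@(2,3) | pheromone: 0 0 0 0 / 0 0 0 0 / 0 0 0 43 / 0 0 0 0 / 0 0 0 0 / 0 0 0 0
t=7: a0@(2,3) a1@(2,3) a2@(2,3) a3@(2,3) | pheromone: 0 0 0 0 / 0 0 0 0 / 0 0 0 50 / 0 0 0 0 / 0 0 0 0 / 0 0 0 0

(2, 3)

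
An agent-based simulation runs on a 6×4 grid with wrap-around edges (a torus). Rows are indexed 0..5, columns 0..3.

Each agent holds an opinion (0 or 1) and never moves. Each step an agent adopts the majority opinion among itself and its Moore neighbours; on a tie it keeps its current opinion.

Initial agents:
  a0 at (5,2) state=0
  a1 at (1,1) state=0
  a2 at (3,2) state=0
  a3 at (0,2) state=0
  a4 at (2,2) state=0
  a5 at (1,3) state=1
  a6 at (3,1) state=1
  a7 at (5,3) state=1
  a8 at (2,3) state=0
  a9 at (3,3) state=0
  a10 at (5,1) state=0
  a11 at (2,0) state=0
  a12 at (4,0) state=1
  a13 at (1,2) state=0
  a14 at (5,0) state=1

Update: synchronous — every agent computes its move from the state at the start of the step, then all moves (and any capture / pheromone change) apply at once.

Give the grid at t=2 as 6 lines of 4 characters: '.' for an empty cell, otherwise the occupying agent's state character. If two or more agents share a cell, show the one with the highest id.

t=1: a0@(5,2):0 a1@(1,1):0 a2@(3,2):0 a3@(0,2):0 a4@(2,2):0 a5@(1,3):0 a6@(3,1):0 a7@(5,3):1 a8@(2,3):0 a9@(3,3):0 a10@(5,1):0 a11@(2,0):0 a12@(4,0):1 a13@(1,2):0 a14@(5,0):1
t=2: (unchanged — steady state)

..0.
.000
0.00
.000
1...
1001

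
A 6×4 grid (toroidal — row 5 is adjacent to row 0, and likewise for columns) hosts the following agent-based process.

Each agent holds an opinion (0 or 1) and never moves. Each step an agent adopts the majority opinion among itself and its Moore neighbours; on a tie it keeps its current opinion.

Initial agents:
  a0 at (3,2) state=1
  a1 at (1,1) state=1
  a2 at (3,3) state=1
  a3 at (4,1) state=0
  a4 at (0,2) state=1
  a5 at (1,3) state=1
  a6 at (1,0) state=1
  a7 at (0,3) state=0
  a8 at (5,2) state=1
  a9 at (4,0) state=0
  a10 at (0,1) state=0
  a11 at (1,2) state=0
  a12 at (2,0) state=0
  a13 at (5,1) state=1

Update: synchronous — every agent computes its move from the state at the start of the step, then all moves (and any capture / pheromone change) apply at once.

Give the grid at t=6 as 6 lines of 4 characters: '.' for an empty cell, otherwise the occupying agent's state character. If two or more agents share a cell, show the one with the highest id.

.111
1111
1...
..11
11..
.11.

t=1: a0@(3,2):1 a1@(1,1):1 a2@(3,3):1 a3@(4,1):1 a4@(0,2):1 a5@(1,3):1 a6@(1,0):1 a7@(0,3):1 a8@(5,2):1 a9@(4,0):0 a10@(0,1):1 a11@(1,2):0 a12@(2,0):1 a13@(5,1):1
t=2: a0@(3,2):1 a1@(1,1):1 a2@(3,3):1 a3@(4,1):1 a4@(0,2):1 a5@(1,3):1 a6@(1,0):1 a7@(0,3):1 a8@(5,2):1 a9@(4,0):1 a10@(0,1):1 a11@(1,2):1 a12@(2,0):1 a13@(5,1):1
t=3: (unchanged — steady state)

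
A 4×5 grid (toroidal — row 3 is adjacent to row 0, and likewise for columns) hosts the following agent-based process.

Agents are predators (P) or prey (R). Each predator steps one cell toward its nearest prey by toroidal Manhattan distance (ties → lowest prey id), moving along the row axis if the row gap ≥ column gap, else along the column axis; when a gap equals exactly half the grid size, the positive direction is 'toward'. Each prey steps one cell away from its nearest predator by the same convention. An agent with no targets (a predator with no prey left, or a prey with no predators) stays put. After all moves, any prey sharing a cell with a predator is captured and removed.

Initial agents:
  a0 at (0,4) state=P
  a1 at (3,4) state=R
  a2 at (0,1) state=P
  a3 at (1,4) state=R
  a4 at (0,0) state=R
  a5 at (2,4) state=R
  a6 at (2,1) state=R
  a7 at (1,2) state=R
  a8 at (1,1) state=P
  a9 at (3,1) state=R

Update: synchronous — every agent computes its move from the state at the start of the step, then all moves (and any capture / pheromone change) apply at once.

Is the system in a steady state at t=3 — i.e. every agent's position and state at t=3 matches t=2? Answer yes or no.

no

t=1: a0@(3,4):P a1@(2,4):R a2@(0,0):P a3@(2,4):R a4@(0,1):R a5@(1,4):R a6@(3,1):R a7@(1,3):R a8@(2,1):P
t=2: a0@(2,4):P a1@(1,4):R a2@(0,1):P a3@(1,4):R a4@(0,2):R a5@(0,4):R a7@(0,3):R a8@(3,1):P
t=3: a0@(1,4):P a1@(0,4):R a2@(0,2):P a3@(0,4):R a4@(0,3):R a5@(3,4):R a7@(0,4):R a8@(0,1):P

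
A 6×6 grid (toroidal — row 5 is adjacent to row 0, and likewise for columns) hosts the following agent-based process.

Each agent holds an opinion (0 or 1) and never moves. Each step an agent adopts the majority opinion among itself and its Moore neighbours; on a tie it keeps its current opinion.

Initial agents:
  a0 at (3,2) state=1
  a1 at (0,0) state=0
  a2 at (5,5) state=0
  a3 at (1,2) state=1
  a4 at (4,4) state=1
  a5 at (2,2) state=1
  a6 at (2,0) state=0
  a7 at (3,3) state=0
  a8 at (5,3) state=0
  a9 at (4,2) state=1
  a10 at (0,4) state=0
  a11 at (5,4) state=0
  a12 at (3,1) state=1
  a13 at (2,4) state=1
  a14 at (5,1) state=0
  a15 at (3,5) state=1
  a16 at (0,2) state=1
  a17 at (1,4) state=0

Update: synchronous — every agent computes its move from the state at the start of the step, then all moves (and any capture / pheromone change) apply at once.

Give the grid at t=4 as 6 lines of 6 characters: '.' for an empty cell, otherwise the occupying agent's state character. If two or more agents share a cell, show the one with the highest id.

0.1.0.
..1.0.
1.1.1.
.111.1
..1.0.
.0.000

t=1: a0@(3,2):1 a1@(0,0):0 a2@(5,5):0 a3@(1,2):1 a4@(4,4):0 a5@(2,2):1 a6@(2,0):1 a7@(3,3):1 a8@(5,3):0 a9@(4,2):1 a10@(0,4):0 a11@(5,4):0 a12@(3,1):1 a13@(2,4):1 a14@(5,1):0 a15@(3,5):1 a16@(0,2):1 a17@(1,4):0
t=2: (unchanged — steady state)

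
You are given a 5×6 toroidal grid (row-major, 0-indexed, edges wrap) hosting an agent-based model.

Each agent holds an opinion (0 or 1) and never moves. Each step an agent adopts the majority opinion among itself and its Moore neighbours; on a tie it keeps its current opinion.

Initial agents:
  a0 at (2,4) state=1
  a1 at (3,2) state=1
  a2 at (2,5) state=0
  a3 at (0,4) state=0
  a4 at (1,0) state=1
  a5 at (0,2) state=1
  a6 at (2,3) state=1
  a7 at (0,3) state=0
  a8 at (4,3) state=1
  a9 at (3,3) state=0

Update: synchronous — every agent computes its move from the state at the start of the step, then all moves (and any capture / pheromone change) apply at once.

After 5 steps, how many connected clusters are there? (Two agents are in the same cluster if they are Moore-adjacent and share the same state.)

2

t=1: a0@(2,4):1 a1@(3,2):1 a2@(2,5):1 a3@(0,4):0 a4@(1,0):1 a5@(0,2):1 a6@(2,3):1 a7@(0,3):0 a8@(4,3):1 a9@(3,3):1
t=2: (unchanged — steady state)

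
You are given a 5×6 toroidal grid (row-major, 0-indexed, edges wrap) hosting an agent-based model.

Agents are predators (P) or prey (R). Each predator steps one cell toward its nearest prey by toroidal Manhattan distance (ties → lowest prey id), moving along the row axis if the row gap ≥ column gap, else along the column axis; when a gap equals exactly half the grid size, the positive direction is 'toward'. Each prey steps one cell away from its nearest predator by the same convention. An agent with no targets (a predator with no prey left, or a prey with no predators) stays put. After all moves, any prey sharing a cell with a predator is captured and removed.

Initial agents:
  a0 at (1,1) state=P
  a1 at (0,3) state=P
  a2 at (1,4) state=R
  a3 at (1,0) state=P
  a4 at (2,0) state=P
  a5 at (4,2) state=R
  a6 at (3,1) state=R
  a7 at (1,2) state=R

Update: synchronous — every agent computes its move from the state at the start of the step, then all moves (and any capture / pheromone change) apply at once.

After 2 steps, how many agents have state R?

t=1: a0@(1,2):P a1@(1,3):P a2@(2,4):R a3@(1,5):P a4@(3,0):P a5@(3,2):R a6@(4,1):R
t=2: a0@(2,2):P a1@(2,3):P a2@(3,4):R a3@(2,5):P a4@(3,1):P a5@(4,2):R a6@(0,1):R

3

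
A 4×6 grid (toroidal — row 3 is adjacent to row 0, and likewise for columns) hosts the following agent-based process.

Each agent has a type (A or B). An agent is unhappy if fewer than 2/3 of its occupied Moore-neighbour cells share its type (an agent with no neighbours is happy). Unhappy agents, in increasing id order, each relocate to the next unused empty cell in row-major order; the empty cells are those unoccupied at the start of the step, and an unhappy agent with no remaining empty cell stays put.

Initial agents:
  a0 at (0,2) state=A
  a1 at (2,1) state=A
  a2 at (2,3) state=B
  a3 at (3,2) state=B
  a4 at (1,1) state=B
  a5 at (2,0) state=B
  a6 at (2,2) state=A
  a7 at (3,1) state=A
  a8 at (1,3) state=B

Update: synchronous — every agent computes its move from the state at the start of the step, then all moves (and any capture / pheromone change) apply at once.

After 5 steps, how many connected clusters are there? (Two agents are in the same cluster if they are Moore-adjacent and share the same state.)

2

t=1: a0@(0,0):A a1@(0,1):A a2@(2,3):B a3@(0,3):B a4@(0,4):B a5@(0,5):B a6@(1,0):A a7@(1,2):A a8@(1,4):B
t=2: a0@(0,0):A a1@(0,1):A a2@(0,2):B a3@(0,3):B a4@(0,4):B a5@(1,1):B a6@(1,0):A a7@(1,3):A a8@(1,4):B
t=3: a0@(0,0):A a1@(0,5):A a2@(1,2):B a3@(0,3):B a4@(0,4):B a5@(1,5):B a6@(1,0):A a7@(2,0):A a8@(1,4):B
t=4: a0@(0,0):A a1@(0,1):A a2@(1,2):B a3@(0,3):B a4@(0,4):B a5@(0,2):B a6@(1,0):A a7@(1,1):A a8@(1,4):B
t=5: a0@(0,0):A a1@(0,5):A a2@(1,3):B a3@(0,3):B a4@(0,4):B a5@(1,5):B a6@(1,0):A a7@(2,0):A a8@(1,4):B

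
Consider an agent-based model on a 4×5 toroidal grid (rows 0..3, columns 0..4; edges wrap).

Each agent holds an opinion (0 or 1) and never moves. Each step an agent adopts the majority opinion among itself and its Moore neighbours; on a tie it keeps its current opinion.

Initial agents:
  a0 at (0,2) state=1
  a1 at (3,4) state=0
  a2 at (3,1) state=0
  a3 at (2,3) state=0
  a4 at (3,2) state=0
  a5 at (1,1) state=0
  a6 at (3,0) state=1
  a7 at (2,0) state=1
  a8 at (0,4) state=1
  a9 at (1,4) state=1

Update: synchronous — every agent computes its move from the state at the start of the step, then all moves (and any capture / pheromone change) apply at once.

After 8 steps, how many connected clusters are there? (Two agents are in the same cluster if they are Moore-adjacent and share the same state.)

2

t=1: a0@(0,2):0 a1@(3,4):1 a2@(3,1):1 a3@(2,3):0 a4@(3,2):0 a5@(1,1):1 a6@(3,0):1 a7@(2,0):1 a8@(0,4):1 a9@(1,4):1
t=2: (unchanged — steady state)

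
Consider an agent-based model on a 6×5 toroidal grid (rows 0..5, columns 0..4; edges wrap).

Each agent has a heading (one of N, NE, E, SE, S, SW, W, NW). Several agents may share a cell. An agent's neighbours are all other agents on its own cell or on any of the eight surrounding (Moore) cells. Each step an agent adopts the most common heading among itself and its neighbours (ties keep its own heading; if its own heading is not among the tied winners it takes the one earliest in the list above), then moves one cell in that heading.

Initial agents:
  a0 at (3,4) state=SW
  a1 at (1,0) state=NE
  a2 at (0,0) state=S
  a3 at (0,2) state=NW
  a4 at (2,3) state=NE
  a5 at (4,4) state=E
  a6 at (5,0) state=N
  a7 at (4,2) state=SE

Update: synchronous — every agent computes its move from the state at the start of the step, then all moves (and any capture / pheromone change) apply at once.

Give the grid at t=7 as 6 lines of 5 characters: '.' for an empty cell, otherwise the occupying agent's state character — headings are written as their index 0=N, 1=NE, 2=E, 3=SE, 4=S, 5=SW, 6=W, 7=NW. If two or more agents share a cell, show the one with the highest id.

t=1: a0@(4,3):SW a1@(0,1):NE a2@(1,0):S a3@(5,1):NW a4@(1,4):NE a5@(4,0):E a6@(4,0):N a7@(5,3):SE
t=2: a0@(5,2):SW a1@(5,2):NE a2@(0,1):NE a3@(4,0):NW a4@(0,0):NE a5@(4,1):E a6@(3,0):N a7@(0,4):SE
t=3: a0@(4,3):NE a1@(4,3):NE a2@(5,2):NE a3@(3,4):NW a4@(5,1):NE a5@(4,2):E a6@(2,0):N a7@(1,0):SE
t=4: a0@(3,4):NE a1@(3,4):NE a2@(4,3):NE a3@(2,0):NE a4@(4,2):NE a5@(3,3):NE a6@(1,0):N a7@(2,1):SE
t=5: a0@(2,0):NE a1@(2,0):NE a2@(3,4):NE a3@(1,1):NE a4@(3,3):NE a5@(2,4):NE a6@(0,0):N a7@(3,2):SE
t=6: a0@(1,1):NE a1@(1,1):NE a2@(2,0):NE a3@(0,2):NE a4@(2,4):NE a5@(1,0):NE a6@(5,0):N a7@(4,3):SE
t=7: a0@(0,2):NE a1@(0,2):NE a2@(1,1):NE a3@(5,3):NE a4@(1,0):NE a5@(0,1):NE a6@(4,0):N a7@(5,4):SE

.11..
11...
.....
.....
0....
...13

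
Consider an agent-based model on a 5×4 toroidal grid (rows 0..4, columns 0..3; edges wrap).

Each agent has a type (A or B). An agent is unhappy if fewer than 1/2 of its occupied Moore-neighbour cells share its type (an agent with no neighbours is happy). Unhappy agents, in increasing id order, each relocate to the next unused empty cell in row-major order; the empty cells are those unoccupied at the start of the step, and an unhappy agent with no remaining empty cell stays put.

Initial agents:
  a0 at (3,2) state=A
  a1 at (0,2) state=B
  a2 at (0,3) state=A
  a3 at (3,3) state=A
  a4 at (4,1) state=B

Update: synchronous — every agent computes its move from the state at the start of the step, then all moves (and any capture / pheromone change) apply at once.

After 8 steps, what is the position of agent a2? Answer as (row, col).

(0, 1)

t=1: a0@(3,2):A a1@(0,2):B a2@(0,0):A a3@(3,3):A a4@(4,1):B
t=2: a0@(3,2):A a1@(0,2):B a2@(0,1):A a3@(3,3):A a4@(0,3):B
t=3: a0@(3,2):A a1@(0,2):B a2@(0,0):A a3@(3,3):A a4@(0,3):B
t=4: a0@(3,2):A a1@(0,2):B a2@(0,1):A a3@(3,3):A a4@(0,3):B
t=5: a0@(3,2):A a1@(0,2):B a2@(0,0):A a3@(3,3):A a4@(0,3):B
t=6: a0@(3,2):A a1@(0,2):B a2@(0,1):A a3@(3,3):A a4@(0,3):B
t=7: a0@(3,2):A a1@(0,2):B a2@(0,0):A a3@(3,3):A a4@(0,3):B
t=8: a0@(3,2):A a1@(0,2):B a2@(0,1):A a3@(3,3):A a4@(0,3):B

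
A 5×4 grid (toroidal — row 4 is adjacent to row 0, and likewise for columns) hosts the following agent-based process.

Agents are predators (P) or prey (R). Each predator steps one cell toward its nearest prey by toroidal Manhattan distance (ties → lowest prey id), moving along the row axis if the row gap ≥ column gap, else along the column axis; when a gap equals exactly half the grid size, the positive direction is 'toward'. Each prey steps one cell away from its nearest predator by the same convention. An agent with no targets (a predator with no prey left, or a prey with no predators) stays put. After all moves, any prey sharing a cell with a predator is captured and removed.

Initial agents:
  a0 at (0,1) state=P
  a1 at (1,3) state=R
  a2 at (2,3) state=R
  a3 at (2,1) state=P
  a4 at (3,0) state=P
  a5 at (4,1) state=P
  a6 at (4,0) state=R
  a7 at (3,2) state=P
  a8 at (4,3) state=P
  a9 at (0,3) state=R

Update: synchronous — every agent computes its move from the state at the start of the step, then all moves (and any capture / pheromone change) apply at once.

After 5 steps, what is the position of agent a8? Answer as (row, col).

(3, 0)

t=1: a0@(4,1):P a1@(2,3):R a3@(2,2):P a4@(4,0):P a5@(4,0):P a6@(0,0):R a7@(2,2):P a8@(4,0):P a9@(1,3):R
t=2: a0@(0,1):P a1@(2,0):R a3@(2,3):P a4@(0,0):P a5@(0,0):P a6@(1,0):R a7@(2,3):P a8@(0,0):P a9@(0,3):R
t=3: a0@(1,1):P a1@(2,1):R a3@(2,0):P a4@(1,0):P a5@(1,0):P a7@(2,0):P a8@(1,0):P a9@(0,2):R
t=4: a0@(2,1):P a1@(3,1):R a3@(2,1):P a4@(2,0):P a5@(2,0):P a7@(2,1):P a8@(2,0):P a9@(4,2):R
t=5: a0@(3,1):P a1@(4,1):R a3@(3,1):P a4@(3,0):P a5@(3,0):P a7@(3,1):P a8@(3,0):P a9@(0,2):R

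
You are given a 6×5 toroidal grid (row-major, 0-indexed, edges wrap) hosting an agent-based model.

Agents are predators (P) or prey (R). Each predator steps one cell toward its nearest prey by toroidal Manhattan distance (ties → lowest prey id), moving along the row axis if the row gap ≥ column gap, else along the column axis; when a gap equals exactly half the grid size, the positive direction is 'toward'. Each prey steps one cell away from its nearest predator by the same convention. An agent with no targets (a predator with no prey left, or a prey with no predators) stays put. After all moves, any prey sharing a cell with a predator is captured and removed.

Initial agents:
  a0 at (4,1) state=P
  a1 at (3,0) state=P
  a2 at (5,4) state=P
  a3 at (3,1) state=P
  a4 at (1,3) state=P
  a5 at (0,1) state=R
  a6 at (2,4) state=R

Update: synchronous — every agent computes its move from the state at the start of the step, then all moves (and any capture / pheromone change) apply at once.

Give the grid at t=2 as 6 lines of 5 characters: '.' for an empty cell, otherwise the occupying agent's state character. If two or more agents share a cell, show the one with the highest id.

PP..R
P..P.
.R...
.....
.....
.P...

t=1: a0@(5,1):P a1@(2,0):P a2@(5,0):P a3@(4,1):P a4@(2,3):P a5@(1,1):R a6@(1,4):R
t=2: a0@(0,1):P a1@(1,0):P a2@(0,0):P a3@(5,1):P a4@(1,3):P a5@(2,1):R a6@(0,4):R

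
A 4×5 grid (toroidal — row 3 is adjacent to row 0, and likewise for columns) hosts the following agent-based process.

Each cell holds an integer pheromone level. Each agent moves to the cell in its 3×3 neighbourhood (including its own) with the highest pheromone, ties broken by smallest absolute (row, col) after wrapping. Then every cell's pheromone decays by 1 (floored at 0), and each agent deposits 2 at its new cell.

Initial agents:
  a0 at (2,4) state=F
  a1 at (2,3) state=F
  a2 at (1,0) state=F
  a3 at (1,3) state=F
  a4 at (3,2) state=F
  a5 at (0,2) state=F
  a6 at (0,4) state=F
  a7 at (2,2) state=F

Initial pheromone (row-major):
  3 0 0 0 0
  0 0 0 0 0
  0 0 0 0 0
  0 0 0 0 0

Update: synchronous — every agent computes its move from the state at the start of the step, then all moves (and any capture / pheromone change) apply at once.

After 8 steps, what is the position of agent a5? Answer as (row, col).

t=1: a0@(1,0) a1@(1,2) a2@(0,0) a3@(0,2) a4@(0,1) a5@(0,1) a6@(0,0) a7@(1,1) | pheromone: 6 4 2 0 0 / 2 2 2 0 0 / 0 0 0 0 0 / 0 0 0 0 0
t=2: a0@(0,0) a1@(0,1) a2@(0,0) a3@(0,1) a4@(0,0) a5@(0,0) a6@(0,0) a7@(0,0) | pheromone: 17 7 1 0 0 / 1 1 1 0 0 / 0 0 0 0 0 / 0 0 0 0 0
t=3: a0@(0,0) a1@(0,0) a2@(0,0) a3@(0,0) a4@(0,0) a5@(0,0) a6@(0,0) a7@(0,0) | pheromone: 32 6 0 0 0 / 0 0 0 0 0 / 0 0 0 0 0 / 0 0 0 0 0
t=4: a0@(0,0) a1@(0,0) a2@(0,0) a3@(0,0) a4@(0,0) a5@(0,0) a6@(0,0) a7@(0,0) | pheromone: 47 5 0 0 0 / 0 0 0 0 0 / 0 0 0 0 0 / 0 0 0 0 0
t=5: a0@(0,0) a1@(0,0) a2@(0,0) a3@(0,0) a4@(0,0) a5@(0,0) a6@(0,0) a7@(0,0) | pheromone: 62 4 0 0 0 / 0 0 0 0 0 / 0 0 0 0 0 / 0 0 0 0 0
t=6: a0@(0,0) a1@(0,0) a2@(0,0) a3@(0,0) a4@(0,0) a5@(0,0) a6@(0,0) a7@(0,0) | pheromone: 77 3 0 0 0 / 0 0 0 0 0 / 0 0 0 0 0 / 0 0 0 0 0
t=7: a0@(0,0) a1@(0,0) a2@(0,0) a3@(0,0) a4@(0,0) a5@(0,0) a6@(0,0) a7@(0,0) | pheromone: 92 2 0 0 0 / 0 0 0 0 0 / 0 0 0 0 0 / 0 0 0 0 0
t=8: a0@(0,0) a1@(0,0) a2@(0,0) a3@(0,0) a4@(0,0) a5@(0,0) a6@(0,0) a7@(0,0) | pheromone: 107 1 0 0 0 / 0 0 0 0 0 / 0 0 0 0 0 / 0 0 0 0 0

(0, 0)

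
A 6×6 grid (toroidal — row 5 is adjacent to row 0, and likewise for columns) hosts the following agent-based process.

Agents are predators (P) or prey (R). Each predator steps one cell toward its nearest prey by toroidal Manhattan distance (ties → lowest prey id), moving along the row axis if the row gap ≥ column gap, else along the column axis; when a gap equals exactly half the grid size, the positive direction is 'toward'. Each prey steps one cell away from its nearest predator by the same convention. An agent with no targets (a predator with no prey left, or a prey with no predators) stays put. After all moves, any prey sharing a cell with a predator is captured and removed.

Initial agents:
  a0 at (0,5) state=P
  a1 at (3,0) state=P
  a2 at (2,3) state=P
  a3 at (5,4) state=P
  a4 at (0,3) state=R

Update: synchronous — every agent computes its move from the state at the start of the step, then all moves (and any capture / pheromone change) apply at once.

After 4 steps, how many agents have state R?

t=1: a0@(0,4):P a1@(4,0):P a2@(1,3):P a3@(0,4):P a4@(0,2):R
t=2: a0@(0,3):P a1@(5,0):P a2@(0,3):P a3@(0,3):P a4@(0,1):R
t=3: a0@(0,2):P a1@(0,0):P a2@(0,2):P a3@(0,2):P
t=4: (unchanged — steady state)

0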